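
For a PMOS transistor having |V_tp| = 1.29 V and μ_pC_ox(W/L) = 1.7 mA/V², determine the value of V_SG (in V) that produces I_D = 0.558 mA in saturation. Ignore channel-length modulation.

V_SG = 2.10 V

In saturation I_D = ½ k_p (V_SG − |V_tp|)², so V_SG − |V_tp| = √(2 I_D / k_p) = √(2 × 0.558 / 1.7) = 0.81 V.
V_SG = 1.29 + 0.81 = 2.1 V.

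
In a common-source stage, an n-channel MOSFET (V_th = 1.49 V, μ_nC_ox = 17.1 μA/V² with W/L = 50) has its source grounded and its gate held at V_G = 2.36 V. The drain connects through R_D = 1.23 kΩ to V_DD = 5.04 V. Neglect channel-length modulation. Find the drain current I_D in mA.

V_GS = V_G = 2.36 V, so V_ov = 2.36 − 1.49 = 0.87 V.
k_n = μ_nC_ox · (W/L) = 0.855 mA/V².
Assume saturation: I_D = ½ k_n V_ov² = 0.5 × 0.855 × 0.87² = 0.324 mA, giving V_DS = V_DD − I_D R_D = 5.04 − 0.324 × 1.23 = 4.64 V.
V_DS = 4.64 V ≥ V_ov = 0.87 V, confirming saturation.

I_D = 0.324 mA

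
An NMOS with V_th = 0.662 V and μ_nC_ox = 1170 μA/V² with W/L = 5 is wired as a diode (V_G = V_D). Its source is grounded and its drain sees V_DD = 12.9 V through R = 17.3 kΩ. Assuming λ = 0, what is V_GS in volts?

With gate tied to drain, V_GS = V_DS ≥ V_GS − V_th, so the device is in saturation.
k_n = μ_nC_ox · (W/L) = 5.85 mA/V².
KCL at the drain: ½ k_n (V_GS − V_th)² = (V_DD − V_GS)/R.
Let x = V_GS − 0.662. Then 50.6 x² + x − 12.24 = 0, giving x = 0.482 V (positive root), so V_GS = 1.14 V.
I_D = (V_DD − V_GS)/R = (12.9 − 1.14) / 17.3 = 0.68 mA.

V_GS = 1.14 V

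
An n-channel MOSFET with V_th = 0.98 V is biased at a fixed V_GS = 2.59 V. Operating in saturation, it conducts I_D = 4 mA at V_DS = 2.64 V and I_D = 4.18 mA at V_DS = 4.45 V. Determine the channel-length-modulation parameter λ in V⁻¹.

λ = 0.0266 V⁻¹

With V_GS fixed, I_D ∝ (1 + λ V_DS) in saturation, so I_D2/I_D1 = (1 + λ V_DS2)/(1 + λ V_DS1).
4.18/4 = 1.045 = (1 + 4.45 λ)/(1 + 2.64 λ).
Solving: λ (I_D1 V_DS2 − I_D2 V_DS1) = I_D2 − I_D1, so λ = (4.18 − 4) / (4 × 4.45 − 4.18 × 2.64) = 0.18 / 6.76 = 0.0266 V⁻¹.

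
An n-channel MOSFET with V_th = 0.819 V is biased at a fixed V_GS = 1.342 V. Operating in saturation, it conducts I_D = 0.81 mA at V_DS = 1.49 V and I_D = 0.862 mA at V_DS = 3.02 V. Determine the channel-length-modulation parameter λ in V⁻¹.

λ = 0.0448 V⁻¹

With V_GS fixed, I_D ∝ (1 + λ V_DS) in saturation, so I_D2/I_D1 = (1 + λ V_DS2)/(1 + λ V_DS1).
0.862/0.81 = 1.064 = (1 + 3.02 λ)/(1 + 1.49 λ).
Solving: λ (I_D1 V_DS2 − I_D2 V_DS1) = I_D2 − I_D1, so λ = (0.862 − 0.81) / (0.81 × 3.02 − 0.862 × 1.49) = 0.052 / 1.16 = 0.0448 V⁻¹.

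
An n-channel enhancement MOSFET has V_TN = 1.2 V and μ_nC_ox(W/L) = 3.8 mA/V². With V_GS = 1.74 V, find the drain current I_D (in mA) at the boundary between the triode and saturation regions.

At the boundary V_DS = V_ov = V_GS − V_TN = 1.74 − 1.2 = 0.54 V.
I_D = ½ k_n V_ov² = 0.5 × 3.8 × 0.54² = 0.554 mA.

I_D = 0.554 mA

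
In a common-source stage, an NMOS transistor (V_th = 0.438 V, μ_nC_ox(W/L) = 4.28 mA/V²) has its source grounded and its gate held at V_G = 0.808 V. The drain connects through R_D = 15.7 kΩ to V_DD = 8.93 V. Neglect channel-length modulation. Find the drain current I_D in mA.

V_GS = V_G = 0.808 V, so V_ov = 0.808 − 0.438 = 0.37 V.
Assume saturation: I_D = ½ k_n V_ov² = 0.5 × 4.28 × 0.37² = 0.293 mA, giving V_DS = V_DD − I_D R_D = 8.93 − 0.293 × 15.7 = 4.33 V.
V_DS = 4.33 V ≥ V_ov = 0.37 V, confirming saturation.

I_D = 0.293 mA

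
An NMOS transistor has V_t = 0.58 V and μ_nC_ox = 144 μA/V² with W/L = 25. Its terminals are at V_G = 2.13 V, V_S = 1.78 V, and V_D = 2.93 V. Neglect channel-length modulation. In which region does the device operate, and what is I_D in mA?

V_GS = V_G − V_S = 2.13 − 1.78 = 0.35 V; V_DS = V_D − V_S = 2.93 − 1.78 = 1.15 V.
V_GS = 0.35 V < V_t = 0.58 V, so the transistor is in cutoff.

Cutoff; I_D = 0 mA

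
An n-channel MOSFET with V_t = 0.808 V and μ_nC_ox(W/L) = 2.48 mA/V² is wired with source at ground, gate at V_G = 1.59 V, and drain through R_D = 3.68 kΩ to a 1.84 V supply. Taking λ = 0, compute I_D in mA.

I_D = 0.428 mA

V_GS = V_G = 1.59 V, so V_ov = 1.59 − 0.808 = 0.782 V.
Assume saturation: I_D = ½ k_n V_ov² = 0.5 × 2.48 × 0.782² = 0.758 mA, giving V_DS = V_DD − I_D R_D = 1.84 − 0.758 × 3.68 = -0.951 V.
But -0.951 V < V_ov = 0.782 V, so the device is actually in triode.
In triode I_D = k_n[V_ov V_DS − ½ V_DS²] and I_D = (V_DD − V_DS)/R_D. Equating: 4.56 V_DS² − 8.137 V_DS + 1.84 = 0, giving V_DS = 0.266 V (the root below V_ov).
I_D = (1.84 − 0.266) / 3.68 = 0.428 mA.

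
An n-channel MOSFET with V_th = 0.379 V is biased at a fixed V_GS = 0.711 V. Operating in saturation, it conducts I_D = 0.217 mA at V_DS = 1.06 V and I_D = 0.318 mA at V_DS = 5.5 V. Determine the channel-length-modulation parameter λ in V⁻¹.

λ = 0.118 V⁻¹

With V_GS fixed, I_D ∝ (1 + λ V_DS) in saturation, so I_D2/I_D1 = (1 + λ V_DS2)/(1 + λ V_DS1).
0.318/0.217 = 1.465 = (1 + 5.5 λ)/(1 + 1.06 λ).
Solving: λ (I_D1 V_DS2 − I_D2 V_DS1) = I_D2 − I_D1, so λ = (0.318 − 0.217) / (0.217 × 5.5 − 0.318 × 1.06) = 0.101 / 0.856 = 0.118 V⁻¹.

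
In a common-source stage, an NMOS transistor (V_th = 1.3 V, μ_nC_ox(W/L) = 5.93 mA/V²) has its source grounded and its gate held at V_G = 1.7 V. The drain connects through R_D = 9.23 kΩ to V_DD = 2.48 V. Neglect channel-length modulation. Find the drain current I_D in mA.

I_D = 0.255 mA

V_GS = V_G = 1.7 V, so V_ov = 1.7 − 1.3 = 0.4 V.
Assume saturation: I_D = ½ k_n V_ov² = 0.5 × 5.93 × 0.4² = 0.474 mA, giving V_DS = V_DD − I_D R_D = 2.48 − 0.474 × 9.23 = -1.9 V.
But -1.9 V < V_ov = 0.4 V, so the device is actually in triode.
In triode I_D = k_n[V_ov V_DS − ½ V_DS²] and I_D = (V_DD − V_DS)/R_D. Equating: 27.4 V_DS² − 22.89 V_DS + 2.48 = 0, giving V_DS = 0.128 V (the root below V_ov).
I_D = (2.48 − 0.128) / 9.23 = 0.255 mA.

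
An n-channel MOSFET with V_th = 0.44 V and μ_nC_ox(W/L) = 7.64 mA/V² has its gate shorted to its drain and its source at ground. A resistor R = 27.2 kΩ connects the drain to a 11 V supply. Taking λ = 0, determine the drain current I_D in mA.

With gate tied to drain, V_GS = V_DS ≥ V_GS − V_th, so the device is in saturation.
KCL at the drain: ½ k_n (V_GS − V_th)² = (V_DD − V_GS)/R.
Let x = V_GS − 0.44. Then 104 x² + x − 10.56 = 0, giving x = 0.314 V (positive root), so V_GS = 0.754 V.
I_D = (V_DD − V_GS)/R = (11 − 0.754) / 27.2 = 0.377 mA.

I_D = 0.377 mA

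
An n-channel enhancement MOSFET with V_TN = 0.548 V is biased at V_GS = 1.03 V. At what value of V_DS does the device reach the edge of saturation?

The boundary between triode and saturation is V_DS = V_GS − V_TN = V_ov.
V_ov = 1.03 − 0.548 = 0.482 V.

V_DS,sat = 0.482 V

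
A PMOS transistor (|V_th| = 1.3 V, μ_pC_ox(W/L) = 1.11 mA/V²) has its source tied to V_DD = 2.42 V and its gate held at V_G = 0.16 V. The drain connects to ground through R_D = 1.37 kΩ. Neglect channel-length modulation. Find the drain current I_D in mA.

V_SG = V_DD − V_G = 2.42 − 0.16 = 2.26 V, so V_ov = 2.26 − 1.3 = 0.96 V.
Assume saturation: I_D = ½ k_p V_ov² = 0.5 × 1.11 × 0.96² = 0.511 mA, giving V_SD = V_DD − I_D R_D = 2.42 − 0.511 × 1.37 = 1.72 V.
V_SD = 1.72 V ≥ V_ov = 0.96 V, confirming saturation.

I_D = 0.511 mA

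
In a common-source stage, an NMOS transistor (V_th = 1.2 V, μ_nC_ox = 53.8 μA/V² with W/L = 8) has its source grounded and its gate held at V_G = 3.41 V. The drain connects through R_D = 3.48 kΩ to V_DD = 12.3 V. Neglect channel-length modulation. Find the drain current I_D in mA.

I_D = 1.05 mA

V_GS = V_G = 3.41 V, so V_ov = 3.41 − 1.2 = 2.21 V.
k_n = μ_nC_ox · (W/L) = 0.4304 mA/V².
Assume saturation: I_D = ½ k_n V_ov² = 0.5 × 0.4304 × 2.21² = 1.05 mA, giving V_DS = V_DD − I_D R_D = 12.3 − 1.05 × 3.48 = 8.64 V.
V_DS = 8.64 V ≥ V_ov = 2.21 V, confirming saturation.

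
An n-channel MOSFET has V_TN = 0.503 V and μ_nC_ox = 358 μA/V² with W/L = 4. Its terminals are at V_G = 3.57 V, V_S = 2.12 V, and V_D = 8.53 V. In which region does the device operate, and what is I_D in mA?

Saturation; I_D = 0.642 mA

V_GS = V_G − V_S = 3.57 − 2.12 = 1.45 V; V_DS = V_D − V_S = 8.53 − 2.12 = 6.41 V.
k_n = μ_nC_ox · (W/L) = 1.432 mA/V².
V_ov = V_GS − V_TN = 1.45 − 0.503 = 0.947 V.
Since V_DS = 6.41 V ≥ V_ov = 0.947 V, the device is in saturation.
I_D = ½ k_n V_ov² = 0.5 × 1.432 × 0.947² = 0.642 mA.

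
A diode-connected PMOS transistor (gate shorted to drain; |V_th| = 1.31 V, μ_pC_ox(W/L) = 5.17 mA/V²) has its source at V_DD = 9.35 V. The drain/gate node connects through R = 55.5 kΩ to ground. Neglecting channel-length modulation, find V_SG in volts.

With gate tied to drain, V_SG = V_SD ≥ V_SG − |V_th|, so the device is in saturation.
KCL at the drain: ½ k_p (V_SG − |V_th|)² = (V_DD − V_SG)/R.
Let x = V_SG − 1.31. Then 143 x² + x − 8.04 = 0, giving x = 0.233 V (positive root), so V_SG = 1.54 V.
I_D = (V_DD − V_SG)/R = (9.35 − 1.54) / 55.5 = 0.141 mA.

V_SG = 1.54 V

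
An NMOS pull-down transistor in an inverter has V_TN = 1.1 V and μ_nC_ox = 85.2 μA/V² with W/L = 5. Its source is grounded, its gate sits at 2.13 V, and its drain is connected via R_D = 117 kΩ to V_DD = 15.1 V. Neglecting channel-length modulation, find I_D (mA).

V_GS = V_G = 2.13 V, so V_ov = 2.13 − 1.1 = 1.03 V.
k_n = μ_nC_ox · (W/L) = 0.426 mA/V².
Assume saturation: I_D = ½ k_n V_ov² = 0.5 × 0.426 × 1.03² = 0.226 mA, giving V_DS = V_DD − I_D R_D = 15.1 − 0.226 × 117 = -11.3 V.
But -11.3 V < V_ov = 1.03 V, so the device is actually in triode.
In triode I_D = k_n[V_ov V_DS − ½ V_DS²] and I_D = (V_DD − V_DS)/R_D. Equating: 24.9 V_DS² − 52.34 V_DS + 15.1 = 0, giving V_DS = 0.345 V (the root below V_ov).
I_D = (15.1 − 0.345) / 117 = 0.126 mA.

I_D = 0.126 mA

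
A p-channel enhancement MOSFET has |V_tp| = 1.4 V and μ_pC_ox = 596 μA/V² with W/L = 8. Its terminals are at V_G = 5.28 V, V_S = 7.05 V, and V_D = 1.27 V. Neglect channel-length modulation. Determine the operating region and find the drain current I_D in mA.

Saturation; I_D = 0.326 mA

V_SG = V_S − V_G = 7.05 − 5.28 = 1.77 V; V_SD = V_S − V_D = 7.05 − 1.27 = 5.78 V.
k_p = μ_pC_ox · (W/L) = 4.768 mA/V².
V_ov = V_SG − |V_tp| = 1.77 − 1.4 = 0.37 V.
Since V_SD = 5.78 V ≥ V_ov = 0.37 V, the device is in saturation.
I_D = ½ k_p V_ov² = 0.5 × 4.768 × 0.37² = 0.326 mA.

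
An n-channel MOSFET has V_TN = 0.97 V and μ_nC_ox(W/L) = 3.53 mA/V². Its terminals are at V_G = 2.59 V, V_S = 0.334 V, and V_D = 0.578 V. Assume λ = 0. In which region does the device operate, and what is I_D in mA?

Triode; I_D = 1.00 mA

V_GS = V_G − V_S = 2.59 − 0.334 = 2.26 V; V_DS = V_D − V_S = 0.578 − 0.334 = 0.244 V.
V_ov = V_GS − V_TN = 2.26 − 0.97 = 1.29 V.
Since V_DS = 0.244 V < V_ov = 1.29 V, the device is in the triode region.
I_D = k_n [V_ov · V_DS − ½ V_DS²] = 3.53 × [1.29 × 0.244 − 0.5 × 0.244²] = 1 mA.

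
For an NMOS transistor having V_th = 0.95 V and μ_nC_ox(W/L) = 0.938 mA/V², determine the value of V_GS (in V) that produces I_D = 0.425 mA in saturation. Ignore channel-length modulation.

In saturation I_D = ½ k_n (V_GS − V_th)², so V_GS − V_th = √(2 I_D / k_n) = √(2 × 0.425 / 0.938) = 0.952 V.
V_GS = 0.95 + 0.952 = 1.9 V.

V_GS = 1.90 V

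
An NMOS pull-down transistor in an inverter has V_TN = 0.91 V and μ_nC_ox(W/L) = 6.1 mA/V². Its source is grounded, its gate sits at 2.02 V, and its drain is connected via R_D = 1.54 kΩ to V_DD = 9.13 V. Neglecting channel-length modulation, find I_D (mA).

V_GS = V_G = 2.02 V, so V_ov = 2.02 − 0.91 = 1.11 V.
Assume saturation: I_D = ½ k_n V_ov² = 0.5 × 6.1 × 1.11² = 3.76 mA, giving V_DS = V_DD − I_D R_D = 9.13 − 3.76 × 1.54 = 3.34 V.
V_DS = 3.34 V ≥ V_ov = 1.11 V, confirming saturation.

I_D = 3.76 mA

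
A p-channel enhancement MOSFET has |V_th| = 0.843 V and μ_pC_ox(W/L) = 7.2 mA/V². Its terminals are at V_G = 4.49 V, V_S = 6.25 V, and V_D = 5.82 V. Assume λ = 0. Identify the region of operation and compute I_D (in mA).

Triode; I_D = 2.17 mA

V_SG = V_S − V_G = 6.25 − 4.49 = 1.76 V; V_SD = V_S − V_D = 6.25 − 5.82 = 0.43 V.
V_ov = V_SG − |V_th| = 1.76 − 0.843 = 0.917 V.
Since V_SD = 0.43 V < V_ov = 0.917 V, the device is in the triode region.
I_D = k_p [V_ov · V_SD − ½ V_SD²] = 7.2 × [0.917 × 0.43 − 0.5 × 0.43²] = 2.17 mA.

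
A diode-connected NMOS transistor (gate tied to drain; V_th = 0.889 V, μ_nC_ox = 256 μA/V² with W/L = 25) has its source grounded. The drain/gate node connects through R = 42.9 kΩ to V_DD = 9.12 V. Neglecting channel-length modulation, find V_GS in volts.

With gate tied to drain, V_GS = V_DS ≥ V_GS − V_th, so the device is in saturation.
k_n = μ_nC_ox · (W/L) = 6.4 mA/V².
KCL at the drain: ½ k_n (V_GS − V_th)² = (V_DD − V_GS)/R.
Let x = V_GS − 0.889. Then 137 x² + x − 8.231 = 0, giving x = 0.241 V (positive root), so V_GS = 1.13 V.
I_D = (V_DD − V_GS)/R = (9.12 − 1.13) / 42.9 = 0.186 mA.

V_GS = 1.13 V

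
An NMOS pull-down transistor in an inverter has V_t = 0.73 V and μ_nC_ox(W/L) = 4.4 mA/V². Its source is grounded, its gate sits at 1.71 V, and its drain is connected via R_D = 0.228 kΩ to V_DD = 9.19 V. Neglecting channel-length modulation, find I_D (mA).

V_GS = V_G = 1.71 V, so V_ov = 1.71 − 0.73 = 0.98 V.
Assume saturation: I_D = ½ k_n V_ov² = 0.5 × 4.4 × 0.98² = 2.11 mA, giving V_DS = V_DD − I_D R_D = 9.19 − 2.11 × 0.228 = 8.71 V.
V_DS = 8.71 V ≥ V_ov = 0.98 V, confirming saturation.

I_D = 2.11 mA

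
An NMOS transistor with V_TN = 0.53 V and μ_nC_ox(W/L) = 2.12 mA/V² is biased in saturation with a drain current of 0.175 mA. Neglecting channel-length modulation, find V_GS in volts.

V_GS = 0.936 V

In saturation I_D = ½ k_n (V_GS − V_TN)², so V_GS − V_TN = √(2 I_D / k_n) = √(2 × 0.175 / 2.12) = 0.406 V.
V_GS = 0.53 + 0.406 = 0.936 V.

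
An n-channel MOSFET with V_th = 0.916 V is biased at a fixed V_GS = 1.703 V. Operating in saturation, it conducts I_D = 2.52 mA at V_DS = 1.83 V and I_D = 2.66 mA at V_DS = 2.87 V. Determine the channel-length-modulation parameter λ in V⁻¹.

λ = 0.0592 V⁻¹

With V_GS fixed, I_D ∝ (1 + λ V_DS) in saturation, so I_D2/I_D1 = (1 + λ V_DS2)/(1 + λ V_DS1).
2.66/2.52 = 1.056 = (1 + 2.87 λ)/(1 + 1.83 λ).
Solving: λ (I_D1 V_DS2 − I_D2 V_DS1) = I_D2 − I_D1, so λ = (2.66 − 2.52) / (2.52 × 2.87 − 2.66 × 1.83) = 0.14 / 2.36 = 0.0592 V⁻¹.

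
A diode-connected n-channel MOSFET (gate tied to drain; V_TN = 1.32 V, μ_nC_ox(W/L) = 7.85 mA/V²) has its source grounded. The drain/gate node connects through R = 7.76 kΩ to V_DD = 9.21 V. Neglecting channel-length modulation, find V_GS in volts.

With gate tied to drain, V_GS = V_DS ≥ V_GS − V_TN, so the device is in saturation.
KCL at the drain: ½ k_n (V_GS − V_TN)² = (V_DD − V_GS)/R.
Let x = V_GS − 1.32. Then 30.5 x² + x − 7.89 = 0, giving x = 0.493 V (positive root), so V_GS = 1.81 V.
I_D = (V_DD − V_GS)/R = (9.21 − 1.81) / 7.76 = 0.953 mA.

V_GS = 1.81 V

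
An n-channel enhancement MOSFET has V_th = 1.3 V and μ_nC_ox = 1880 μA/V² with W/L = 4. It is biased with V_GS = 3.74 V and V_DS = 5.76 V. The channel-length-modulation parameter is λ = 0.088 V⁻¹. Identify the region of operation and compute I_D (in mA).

Saturation; I_D = 33.7 mA

k_n = μ_nC_ox · (W/L) = 7.52 mA/V².
V_ov = V_GS − V_th = 3.74 − 1.3 = 2.44 V.
Since V_DS = 5.76 V ≥ V_ov = 2.44 V, the device is in saturation.
I_D = ½ k_n V_ov² (1 + λ V_DS) = 0.5 × 7.52 × 2.44² × (1 + 0.088 × 5.76) = 33.7 mA.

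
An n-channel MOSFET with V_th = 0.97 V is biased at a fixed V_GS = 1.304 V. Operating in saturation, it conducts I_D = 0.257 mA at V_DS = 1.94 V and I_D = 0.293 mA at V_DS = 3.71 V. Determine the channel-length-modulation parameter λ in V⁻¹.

λ = 0.0935 V⁻¹

With V_GS fixed, I_D ∝ (1 + λ V_DS) in saturation, so I_D2/I_D1 = (1 + λ V_DS2)/(1 + λ V_DS1).
0.293/0.257 = 1.14 = (1 + 3.71 λ)/(1 + 1.94 λ).
Solving: λ (I_D1 V_DS2 − I_D2 V_DS1) = I_D2 − I_D1, so λ = (0.293 − 0.257) / (0.257 × 3.71 − 0.293 × 1.94) = 0.036 / 0.385 = 0.0935 V⁻¹.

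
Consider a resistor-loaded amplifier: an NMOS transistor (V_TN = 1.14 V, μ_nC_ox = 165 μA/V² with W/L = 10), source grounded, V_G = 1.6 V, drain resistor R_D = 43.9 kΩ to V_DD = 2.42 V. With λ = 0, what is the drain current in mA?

V_GS = V_G = 1.6 V, so V_ov = 1.6 − 1.14 = 0.46 V.
k_n = μ_nC_ox · (W/L) = 1.65 mA/V².
Assume saturation: I_D = ½ k_n V_ov² = 0.5 × 1.65 × 0.46² = 0.175 mA, giving V_DS = V_DD − I_D R_D = 2.42 − 0.175 × 43.9 = -5.24 V.
But -5.24 V < V_ov = 0.46 V, so the device is actually in triode.
In triode I_D = k_n[V_ov V_DS − ½ V_DS²] and I_D = (V_DD − V_DS)/R_D. Equating: 36.2 V_DS² − 34.32 V_DS + 2.42 = 0, giving V_DS = 0.0767 V (the root below V_ov).
I_D = (2.42 − 0.0767) / 43.9 = 0.0534 mA.

I_D = 0.0534 mA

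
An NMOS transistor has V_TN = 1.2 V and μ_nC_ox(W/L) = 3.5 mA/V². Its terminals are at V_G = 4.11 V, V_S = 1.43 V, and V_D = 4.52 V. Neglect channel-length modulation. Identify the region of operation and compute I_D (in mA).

Saturation; I_D = 3.83 mA

V_GS = V_G − V_S = 4.11 − 1.43 = 2.68 V; V_DS = V_D − V_S = 4.52 − 1.43 = 3.09 V.
V_ov = V_GS − V_TN = 2.68 − 1.2 = 1.48 V.
Since V_DS = 3.09 V ≥ V_ov = 1.48 V, the device is in saturation.
I_D = ½ k_n V_ov² = 0.5 × 3.5 × 1.48² = 3.83 mA.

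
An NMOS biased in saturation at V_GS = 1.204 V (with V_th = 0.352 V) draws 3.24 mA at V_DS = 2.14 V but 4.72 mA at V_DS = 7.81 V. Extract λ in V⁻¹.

λ = 0.0973 V⁻¹

With V_GS fixed, I_D ∝ (1 + λ V_DS) in saturation, so I_D2/I_D1 = (1 + λ V_DS2)/(1 + λ V_DS1).
4.72/3.24 = 1.457 = (1 + 7.81 λ)/(1 + 2.14 λ).
Solving: λ (I_D1 V_DS2 − I_D2 V_DS1) = I_D2 − I_D1, so λ = (4.72 − 3.24) / (3.24 × 7.81 − 4.72 × 2.14) = 1.48 / 15.2 = 0.0973 V⁻¹.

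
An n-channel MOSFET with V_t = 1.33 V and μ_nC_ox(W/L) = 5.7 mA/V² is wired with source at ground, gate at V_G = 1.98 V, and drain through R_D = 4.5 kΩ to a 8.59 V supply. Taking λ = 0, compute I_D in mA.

V_GS = V_G = 1.98 V, so V_ov = 1.98 − 1.33 = 0.65 V.
Assume saturation: I_D = ½ k_n V_ov² = 0.5 × 5.7 × 0.65² = 1.2 mA, giving V_DS = V_DD − I_D R_D = 8.59 − 1.2 × 4.5 = 3.17 V.
V_DS = 3.17 V ≥ V_ov = 0.65 V, confirming saturation.

I_D = 1.20 mA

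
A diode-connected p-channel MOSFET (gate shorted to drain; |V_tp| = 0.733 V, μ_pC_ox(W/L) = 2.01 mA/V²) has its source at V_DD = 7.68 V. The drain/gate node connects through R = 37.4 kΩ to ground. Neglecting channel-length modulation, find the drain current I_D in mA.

With gate tied to drain, V_SG = V_SD ≥ V_SG − |V_tp|, so the device is in saturation.
KCL at the drain: ½ k_p (V_SG − |V_tp|)² = (V_DD − V_SG)/R.
Let x = V_SG − 0.733. Then 37.6 x² + x − 6.947 = 0, giving x = 0.417 V (positive root), so V_SG = 1.15 V.
I_D = (V_DD − V_SG)/R = (7.68 − 1.15) / 37.4 = 0.175 mA.

I_D = 0.175 mA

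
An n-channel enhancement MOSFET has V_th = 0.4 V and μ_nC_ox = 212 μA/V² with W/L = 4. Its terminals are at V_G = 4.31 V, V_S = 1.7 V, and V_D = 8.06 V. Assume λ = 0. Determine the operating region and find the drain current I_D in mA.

Saturation; I_D = 2.07 mA

V_GS = V_G − V_S = 4.31 − 1.7 = 2.61 V; V_DS = V_D − V_S = 8.06 − 1.7 = 6.36 V.
k_n = μ_nC_ox · (W/L) = 0.848 mA/V².
V_ov = V_GS − V_th = 2.61 − 0.4 = 2.21 V.
Since V_DS = 6.36 V ≥ V_ov = 2.21 V, the device is in saturation.
I_D = ½ k_n V_ov² = 0.5 × 0.848 × 2.21² = 2.07 mA.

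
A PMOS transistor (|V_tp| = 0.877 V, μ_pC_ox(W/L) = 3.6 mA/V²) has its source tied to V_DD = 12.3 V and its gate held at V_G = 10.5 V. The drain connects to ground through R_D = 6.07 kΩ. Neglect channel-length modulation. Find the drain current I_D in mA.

I_D = 1.53 mA

V_SG = V_DD − V_G = 12.3 − 10.5 = 1.8 V, so V_ov = 1.8 − 0.877 = 0.923 V.
Assume saturation: I_D = ½ k_p V_ov² = 0.5 × 3.6 × 0.923² = 1.53 mA, giving V_SD = V_DD − I_D R_D = 12.3 − 1.53 × 6.07 = 2.99 V.
V_SD = 2.99 V ≥ V_ov = 0.923 V, confirming saturation.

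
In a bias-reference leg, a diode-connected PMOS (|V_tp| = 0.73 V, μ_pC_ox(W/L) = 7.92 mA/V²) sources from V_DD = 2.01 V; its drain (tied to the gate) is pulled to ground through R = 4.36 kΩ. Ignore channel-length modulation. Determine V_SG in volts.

V_SG = 0.975 V

With gate tied to drain, V_SG = V_SD ≥ V_SG − |V_tp|, so the device is in saturation.
KCL at the drain: ½ k_p (V_SG − |V_tp|)² = (V_DD − V_SG)/R.
Let x = V_SG − 0.73. Then 17.3 x² + x − 1.28 = 0, giving x = 0.245 V (positive root), so V_SG = 0.975 V.
I_D = (V_DD − V_SG)/R = (2.01 − 0.975) / 4.36 = 0.237 mA.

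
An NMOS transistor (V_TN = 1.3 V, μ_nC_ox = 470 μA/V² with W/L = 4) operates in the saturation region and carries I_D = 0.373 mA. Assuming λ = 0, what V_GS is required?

k_n = μ_nC_ox · (W/L) = 1.88 mA/V².
In saturation I_D = ½ k_n (V_GS − V_TN)², so V_GS − V_TN = √(2 I_D / k_n) = √(2 × 0.373 / 1.88) = 0.63 V.
V_GS = 1.3 + 0.63 = 1.93 V.

V_GS = 1.93 V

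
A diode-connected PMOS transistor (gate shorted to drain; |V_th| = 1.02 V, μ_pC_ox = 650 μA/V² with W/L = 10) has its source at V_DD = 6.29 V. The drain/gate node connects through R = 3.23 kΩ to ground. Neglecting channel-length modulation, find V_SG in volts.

With gate tied to drain, V_SG = V_SD ≥ V_SG − |V_th|, so the device is in saturation.
k_p = μ_pC_ox · (W/L) = 6.5 mA/V².
KCL at the drain: ½ k_p (V_SG − |V_th|)² = (V_DD − V_SG)/R.
Let x = V_SG − 1.02. Then 10.5 x² + x − 5.27 = 0, giving x = 0.663 V (positive root), so V_SG = 1.68 V.
I_D = (V_DD − V_SG)/R = (6.29 − 1.68) / 3.23 = 1.43 mA.

V_SG = 1.68 V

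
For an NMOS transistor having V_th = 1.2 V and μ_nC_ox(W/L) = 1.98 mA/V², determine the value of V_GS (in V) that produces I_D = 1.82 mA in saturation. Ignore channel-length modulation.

V_GS = 2.56 V

In saturation I_D = ½ k_n (V_GS − V_th)², so V_GS − V_th = √(2 I_D / k_n) = √(2 × 1.82 / 1.98) = 1.36 V.
V_GS = 1.2 + 1.36 = 2.56 V.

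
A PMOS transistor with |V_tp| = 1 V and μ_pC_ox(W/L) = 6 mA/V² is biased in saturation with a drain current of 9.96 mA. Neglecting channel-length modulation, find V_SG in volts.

V_SG = 2.82 V

In saturation I_D = ½ k_p (V_SG − |V_tp|)², so V_SG − |V_tp| = √(2 I_D / k_p) = √(2 × 9.96 / 6) = 1.82 V.
V_SG = 1 + 1.82 = 2.82 V.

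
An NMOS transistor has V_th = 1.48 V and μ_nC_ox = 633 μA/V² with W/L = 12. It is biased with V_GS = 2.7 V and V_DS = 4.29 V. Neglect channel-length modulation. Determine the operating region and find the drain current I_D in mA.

k_n = μ_nC_ox · (W/L) = 7.596 mA/V².
V_ov = V_GS − V_th = 2.7 − 1.48 = 1.22 V.
Since V_DS = 4.29 V ≥ V_ov = 1.22 V, the device is in saturation.
I_D = ½ k_n V_ov² = 0.5 × 7.596 × 1.22² = 5.65 mA.

Saturation; I_D = 5.65 mA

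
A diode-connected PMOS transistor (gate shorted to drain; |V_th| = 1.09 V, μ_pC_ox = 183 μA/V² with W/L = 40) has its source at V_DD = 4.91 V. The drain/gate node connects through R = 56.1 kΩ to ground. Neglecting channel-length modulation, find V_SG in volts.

V_SG = 1.22 V

With gate tied to drain, V_SG = V_SD ≥ V_SG − |V_th|, so the device is in saturation.
k_p = μ_pC_ox · (W/L) = 7.32 mA/V².
KCL at the drain: ½ k_p (V_SG − |V_th|)² = (V_DD − V_SG)/R.
Let x = V_SG − 1.09. Then 205 x² + x − 3.82 = 0, giving x = 0.134 V (positive root), so V_SG = 1.22 V.
I_D = (V_DD − V_SG)/R = (4.91 − 1.22) / 56.1 = 0.0657 mA.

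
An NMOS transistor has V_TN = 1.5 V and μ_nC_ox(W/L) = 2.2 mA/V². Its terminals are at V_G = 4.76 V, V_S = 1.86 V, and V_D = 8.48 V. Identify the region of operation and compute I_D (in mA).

Saturation; I_D = 2.16 mA

V_GS = V_G − V_S = 4.76 − 1.86 = 2.9 V; V_DS = V_D − V_S = 8.48 − 1.86 = 6.62 V.
V_ov = V_GS − V_TN = 2.9 − 1.5 = 1.4 V.
Since V_DS = 6.62 V ≥ V_ov = 1.4 V, the device is in saturation.
I_D = ½ k_n V_ov² = 0.5 × 2.2 × 1.4² = 2.16 mA.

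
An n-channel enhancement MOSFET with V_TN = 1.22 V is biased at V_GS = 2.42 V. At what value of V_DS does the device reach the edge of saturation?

The boundary between triode and saturation is V_DS = V_GS − V_TN = V_ov.
V_ov = 2.42 − 1.22 = 1.2 V.

V_DS,sat = 1.20 V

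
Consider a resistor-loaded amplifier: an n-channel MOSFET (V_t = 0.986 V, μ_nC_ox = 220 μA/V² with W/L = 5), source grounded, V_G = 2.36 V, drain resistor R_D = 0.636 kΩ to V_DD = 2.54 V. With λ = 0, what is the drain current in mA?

I_D = 1.04 mA

V_GS = V_G = 2.36 V, so V_ov = 2.36 − 0.986 = 1.37 V.
k_n = μ_nC_ox · (W/L) = 1.1 mA/V².
Assume saturation: I_D = ½ k_n V_ov² = 0.5 × 1.1 × 1.37² = 1.04 mA, giving V_DS = V_DD − I_D R_D = 2.54 − 1.04 × 0.636 = 1.88 V.
V_DS = 1.88 V ≥ V_ov = 1.37 V, confirming saturation.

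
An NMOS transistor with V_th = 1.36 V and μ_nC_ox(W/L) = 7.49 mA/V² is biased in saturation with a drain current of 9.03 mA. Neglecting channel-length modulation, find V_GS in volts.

In saturation I_D = ½ k_n (V_GS − V_th)², so V_GS − V_th = √(2 I_D / k_n) = √(2 × 9.03 / 7.49) = 1.55 V.
V_GS = 1.36 + 1.55 = 2.91 V.

V_GS = 2.91 V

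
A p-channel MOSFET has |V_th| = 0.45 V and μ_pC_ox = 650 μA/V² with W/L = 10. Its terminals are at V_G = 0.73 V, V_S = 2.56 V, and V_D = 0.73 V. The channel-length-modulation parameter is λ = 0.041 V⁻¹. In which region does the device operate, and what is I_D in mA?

V_SG = V_S − V_G = 2.56 − 0.73 = 1.83 V; V_SD = V_S − V_D = 2.56 − 0.73 = 1.83 V.
k_p = μ_pC_ox · (W/L) = 6.5 mA/V².
V_ov = V_SG − |V_th| = 1.83 − 0.45 = 1.38 V.
Since V_SD = 1.83 V ≥ V_ov = 1.38 V, the device is in saturation.
I_D = ½ k_p V_ov² (1 + λ V_SD) = 0.5 × 6.5 × 1.38² × (1 + 0.041 × 1.83) = 6.65 mA.

Saturation; I_D = 6.65 mA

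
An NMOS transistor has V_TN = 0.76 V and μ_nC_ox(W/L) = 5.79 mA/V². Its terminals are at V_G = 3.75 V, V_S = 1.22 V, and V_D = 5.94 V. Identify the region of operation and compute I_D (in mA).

Saturation; I_D = 9.07 mA

V_GS = V_G − V_S = 3.75 − 1.22 = 2.53 V; V_DS = V_D − V_S = 5.94 − 1.22 = 4.72 V.
V_ov = V_GS − V_TN = 2.53 − 0.76 = 1.77 V.
Since V_DS = 4.72 V ≥ V_ov = 1.77 V, the device is in saturation.
I_D = ½ k_n V_ov² = 0.5 × 5.79 × 1.77² = 9.07 mA.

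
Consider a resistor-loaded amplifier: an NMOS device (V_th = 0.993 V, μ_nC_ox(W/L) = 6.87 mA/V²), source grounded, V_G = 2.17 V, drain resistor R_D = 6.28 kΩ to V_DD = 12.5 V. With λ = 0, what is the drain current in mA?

V_GS = V_G = 2.17 V, so V_ov = 2.17 − 0.993 = 1.18 V.
Assume saturation: I_D = ½ k_n V_ov² = 0.5 × 6.87 × 1.18² = 4.76 mA, giving V_DS = V_DD − I_D R_D = 12.5 − 4.76 × 6.28 = -17.4 V.
But -17.4 V < V_ov = 1.18 V, so the device is actually in triode.
In triode I_D = k_n[V_ov V_DS − ½ V_DS²] and I_D = (V_DD − V_DS)/R_D. Equating: 21.6 V_DS² − 51.78 V_DS + 12.5 = 0, giving V_DS = 0.272 V (the root below V_ov).
I_D = (12.5 − 0.272) / 6.28 = 1.95 mA.

I_D = 1.95 mA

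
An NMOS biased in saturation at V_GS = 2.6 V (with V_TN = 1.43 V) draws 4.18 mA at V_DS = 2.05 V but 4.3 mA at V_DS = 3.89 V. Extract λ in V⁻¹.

With V_GS fixed, I_D ∝ (1 + λ V_DS) in saturation, so I_D2/I_D1 = (1 + λ V_DS2)/(1 + λ V_DS1).
4.3/4.18 = 1.029 = (1 + 3.89 λ)/(1 + 2.05 λ).
Solving: λ (I_D1 V_DS2 − I_D2 V_DS1) = I_D2 − I_D1, so λ = (4.3 − 4.18) / (4.18 × 3.89 − 4.3 × 2.05) = 0.12 / 7.45 = 0.0161 V⁻¹.

λ = 0.0161 V⁻¹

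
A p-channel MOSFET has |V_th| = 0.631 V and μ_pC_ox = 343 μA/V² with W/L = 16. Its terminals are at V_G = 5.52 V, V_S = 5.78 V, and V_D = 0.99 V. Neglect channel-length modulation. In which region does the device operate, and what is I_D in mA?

V_SG = V_S − V_G = 5.78 − 5.52 = 0.26 V; V_SD = V_S − V_D = 5.78 − 0.99 = 4.79 V.
V_SG = 0.26 V < |V_th| = 0.631 V, so the transistor is in cutoff.

Cutoff; I_D = 0 mA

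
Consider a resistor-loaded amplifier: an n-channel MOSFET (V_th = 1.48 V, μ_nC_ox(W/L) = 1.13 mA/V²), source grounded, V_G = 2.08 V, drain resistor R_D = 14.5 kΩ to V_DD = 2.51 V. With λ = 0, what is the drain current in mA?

I_D = 0.152 mA

V_GS = V_G = 2.08 V, so V_ov = 2.08 − 1.48 = 0.6 V.
Assume saturation: I_D = ½ k_n V_ov² = 0.5 × 1.13 × 0.6² = 0.203 mA, giving V_DS = V_DD − I_D R_D = 2.51 − 0.203 × 14.5 = -0.439 V.
But -0.439 V < V_ov = 0.6 V, so the device is actually in triode.
In triode I_D = k_n[V_ov V_DS − ½ V_DS²] and I_D = (V_DD − V_DS)/R_D. Equating: 8.19 V_DS² − 10.83 V_DS + 2.51 = 0, giving V_DS = 0.3 V (the root below V_ov).
I_D = (2.51 − 0.3) / 14.5 = 0.152 mA.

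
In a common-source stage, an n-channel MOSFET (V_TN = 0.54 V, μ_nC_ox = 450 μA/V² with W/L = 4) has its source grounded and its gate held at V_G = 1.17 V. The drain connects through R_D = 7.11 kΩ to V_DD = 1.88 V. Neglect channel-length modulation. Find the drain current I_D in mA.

V_GS = V_G = 1.17 V, so V_ov = 1.17 − 0.54 = 0.63 V.
k_n = μ_nC_ox · (W/L) = 1.8 mA/V².
Assume saturation: I_D = ½ k_n V_ov² = 0.5 × 1.8 × 0.63² = 0.357 mA, giving V_DS = V_DD − I_D R_D = 1.88 − 0.357 × 7.11 = -0.66 V.
But -0.66 V < V_ov = 0.63 V, so the device is actually in triode.
In triode I_D = k_n[V_ov V_DS − ½ V_DS²] and I_D = (V_DD − V_DS)/R_D. Equating: 6.4 V_DS² − 9.063 V_DS + 1.88 = 0, giving V_DS = 0.252 V (the root below V_ov).
I_D = (1.88 − 0.252) / 7.11 = 0.229 mA.

I_D = 0.229 mA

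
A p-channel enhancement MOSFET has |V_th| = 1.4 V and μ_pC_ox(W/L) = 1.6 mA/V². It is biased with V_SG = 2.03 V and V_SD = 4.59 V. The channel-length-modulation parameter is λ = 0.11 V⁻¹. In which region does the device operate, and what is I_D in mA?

V_ov = V_SG − |V_th| = 2.03 − 1.4 = 0.63 V.
Since V_SD = 4.59 V ≥ V_ov = 0.63 V, the device is in saturation.
I_D = ½ k_p V_ov² (1 + λ V_SD) = 0.5 × 1.6 × 0.63² × (1 + 0.11 × 4.59) = 0.478 mA.

Saturation; I_D = 0.478 mA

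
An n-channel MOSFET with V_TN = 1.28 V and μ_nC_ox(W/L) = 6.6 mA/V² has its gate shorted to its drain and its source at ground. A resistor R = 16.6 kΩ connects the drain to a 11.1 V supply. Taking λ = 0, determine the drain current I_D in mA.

I_D = 0.567 mA

With gate tied to drain, V_GS = V_DS ≥ V_GS − V_TN, so the device is in saturation.
KCL at the drain: ½ k_n (V_GS − V_TN)² = (V_DD − V_GS)/R.
Let x = V_GS − 1.28. Then 54.8 x² + x − 9.82 = 0, giving x = 0.414 V (positive root), so V_GS = 1.69 V.
I_D = (V_DD − V_GS)/R = (11.1 − 1.69) / 16.6 = 0.567 mA.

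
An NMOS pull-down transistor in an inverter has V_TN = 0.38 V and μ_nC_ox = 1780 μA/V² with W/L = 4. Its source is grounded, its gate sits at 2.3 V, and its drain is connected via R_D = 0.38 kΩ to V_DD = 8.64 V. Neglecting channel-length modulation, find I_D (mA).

I_D = 13.1 mA

V_GS = V_G = 2.3 V, so V_ov = 2.3 − 0.38 = 1.92 V.
k_n = μ_nC_ox · (W/L) = 7.12 mA/V².
Assume saturation: I_D = ½ k_n V_ov² = 0.5 × 7.12 × 1.92² = 13.1 mA, giving V_DS = V_DD − I_D R_D = 8.64 − 13.1 × 0.38 = 3.65 V.
V_DS = 3.65 V ≥ V_ov = 1.92 V, confirming saturation.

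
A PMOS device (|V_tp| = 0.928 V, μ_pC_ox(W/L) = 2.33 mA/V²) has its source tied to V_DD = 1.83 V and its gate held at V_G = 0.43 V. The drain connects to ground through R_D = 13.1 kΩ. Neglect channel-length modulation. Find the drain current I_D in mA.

V_SG = V_DD − V_G = 1.83 − 0.43 = 1.4 V, so V_ov = 1.4 − 0.928 = 0.472 V.
Assume saturation: I_D = ½ k_p V_ov² = 0.5 × 2.33 × 0.472² = 0.26 mA, giving V_SD = V_DD − I_D R_D = 1.83 − 0.26 × 13.1 = -1.57 V.
But -1.57 V < V_ov = 0.472 V, so the device is actually in triode.
In triode I_D = k_p[V_ov V_SD − ½ V_SD²] and I_D = (V_DD − V_SD)/R_D. Equating: 15.3 V_SD² − 15.41 V_SD + 1.83 = 0, giving V_SD = 0.138 V (the root below V_ov).
I_D = (1.83 − 0.138) / 13.1 = 0.129 mA.

I_D = 0.129 mA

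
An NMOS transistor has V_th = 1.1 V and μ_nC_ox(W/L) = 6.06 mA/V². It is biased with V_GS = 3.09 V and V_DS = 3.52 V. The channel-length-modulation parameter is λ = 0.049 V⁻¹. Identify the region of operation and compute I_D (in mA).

Saturation; I_D = 14.1 mA

V_ov = V_GS − V_th = 3.09 − 1.1 = 1.99 V.
Since V_DS = 3.52 V ≥ V_ov = 1.99 V, the device is in saturation.
I_D = ½ k_n V_ov² (1 + λ V_DS) = 0.5 × 6.06 × 1.99² × (1 + 0.049 × 3.52) = 14.1 mA.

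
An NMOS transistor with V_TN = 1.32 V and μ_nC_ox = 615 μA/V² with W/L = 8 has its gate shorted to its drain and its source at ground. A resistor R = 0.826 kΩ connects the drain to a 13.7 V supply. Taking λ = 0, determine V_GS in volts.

V_GS = 3.55 V

With gate tied to drain, V_GS = V_DS ≥ V_GS − V_TN, so the device is in saturation.
k_n = μ_nC_ox · (W/L) = 4.92 mA/V².
KCL at the drain: ½ k_n (V_GS − V_TN)² = (V_DD − V_GS)/R.
Let x = V_GS − 1.32. Then 2.03 x² + x − 12.38 = 0, giving x = 2.23 V (positive root), so V_GS = 3.55 V.
I_D = (V_DD − V_GS)/R = (13.7 − 3.55) / 0.826 = 12.3 mA.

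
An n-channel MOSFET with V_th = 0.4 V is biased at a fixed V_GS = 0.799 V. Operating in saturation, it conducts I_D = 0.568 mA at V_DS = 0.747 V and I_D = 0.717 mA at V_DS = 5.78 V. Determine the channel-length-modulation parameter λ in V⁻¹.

λ = 0.0542 V⁻¹

With V_GS fixed, I_D ∝ (1 + λ V_DS) in saturation, so I_D2/I_D1 = (1 + λ V_DS2)/(1 + λ V_DS1).
0.717/0.568 = 1.262 = (1 + 5.78 λ)/(1 + 0.747 λ).
Solving: λ (I_D1 V_DS2 − I_D2 V_DS1) = I_D2 − I_D1, so λ = (0.717 − 0.568) / (0.568 × 5.78 − 0.717 × 0.747) = 0.149 / 2.75 = 0.0542 V⁻¹.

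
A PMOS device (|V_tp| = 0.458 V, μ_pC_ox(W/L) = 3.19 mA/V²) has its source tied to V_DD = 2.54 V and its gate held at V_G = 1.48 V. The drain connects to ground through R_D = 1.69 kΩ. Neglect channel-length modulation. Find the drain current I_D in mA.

V_SG = V_DD − V_G = 2.54 − 1.48 = 1.06 V, so V_ov = 1.06 − 0.458 = 0.602 V.
Assume saturation: I_D = ½ k_p V_ov² = 0.5 × 3.19 × 0.602² = 0.578 mA, giving V_SD = V_DD − I_D R_D = 2.54 − 0.578 × 1.69 = 1.56 V.
V_SD = 1.56 V ≥ V_ov = 0.602 V, confirming saturation.

I_D = 0.578 mA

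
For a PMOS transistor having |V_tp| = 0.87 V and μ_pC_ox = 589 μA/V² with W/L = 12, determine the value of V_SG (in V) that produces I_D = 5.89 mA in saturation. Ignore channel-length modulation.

k_p = μ_pC_ox · (W/L) = 7.068 mA/V².
In saturation I_D = ½ k_p (V_SG − |V_tp|)², so V_SG − |V_tp| = √(2 I_D / k_p) = √(2 × 5.89 / 7.068) = 1.29 V.
V_SG = 0.87 + 1.29 = 2.16 V.

V_SG = 2.16 V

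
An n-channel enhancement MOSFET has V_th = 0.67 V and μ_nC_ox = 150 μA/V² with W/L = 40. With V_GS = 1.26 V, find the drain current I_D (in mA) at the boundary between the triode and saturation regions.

At the boundary V_DS = V_ov = V_GS − V_th = 1.26 − 0.67 = 0.59 V.
k_n = μ_nC_ox · (W/L) = 6 mA/V².
I_D = ½ k_n V_ov² = 0.5 × 6 × 0.59² = 1.04 mA.

I_D = 1.04 mA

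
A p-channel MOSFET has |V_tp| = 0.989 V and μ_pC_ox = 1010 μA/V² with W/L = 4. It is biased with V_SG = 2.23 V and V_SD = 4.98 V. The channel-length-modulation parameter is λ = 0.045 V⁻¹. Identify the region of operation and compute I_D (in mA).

k_p = μ_pC_ox · (W/L) = 4.04 mA/V².
V_ov = V_SG − |V_tp| = 2.23 − 0.989 = 1.24 V.
Since V_SD = 4.98 V ≥ V_ov = 1.24 V, the device is in saturation.
I_D = ½ k_p V_ov² (1 + λ V_SD) = 0.5 × 4.04 × 1.24² × (1 + 0.045 × 4.98) = 3.81 mA.

Saturation; I_D = 3.81 mA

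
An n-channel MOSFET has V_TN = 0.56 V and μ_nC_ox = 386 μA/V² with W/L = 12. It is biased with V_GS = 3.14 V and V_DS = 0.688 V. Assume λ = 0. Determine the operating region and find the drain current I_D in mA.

Triode; I_D = 7.13 mA

k_n = μ_nC_ox · (W/L) = 4.632 mA/V².
V_ov = V_GS − V_TN = 3.14 − 0.56 = 2.58 V.
Since V_DS = 0.688 V < V_ov = 2.58 V, the device is in the triode region.
I_D = k_n [V_ov · V_DS − ½ V_DS²] = 4.632 × [2.58 × 0.688 − 0.5 × 0.688²] = 7.13 mA.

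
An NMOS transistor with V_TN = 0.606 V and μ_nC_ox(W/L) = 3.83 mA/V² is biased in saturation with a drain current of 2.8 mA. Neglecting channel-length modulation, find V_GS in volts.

V_GS = 1.82 V

In saturation I_D = ½ k_n (V_GS − V_TN)², so V_GS − V_TN = √(2 I_D / k_n) = √(2 × 2.8 / 3.83) = 1.21 V.
V_GS = 0.606 + 1.21 = 1.82 V.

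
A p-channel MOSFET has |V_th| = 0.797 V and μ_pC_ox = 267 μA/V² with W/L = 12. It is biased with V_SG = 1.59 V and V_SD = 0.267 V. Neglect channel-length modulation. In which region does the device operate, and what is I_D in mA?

k_p = μ_pC_ox · (W/L) = 3.204 mA/V².
V_ov = V_SG − |V_th| = 1.59 − 0.797 = 0.793 V.
Since V_SD = 0.267 V < V_ov = 0.793 V, the device is in the triode region.
I_D = k_p [V_ov · V_SD − ½ V_SD²] = 3.204 × [0.793 × 0.267 − 0.5 × 0.267²] = 0.564 mA.

Triode; I_D = 0.564 mA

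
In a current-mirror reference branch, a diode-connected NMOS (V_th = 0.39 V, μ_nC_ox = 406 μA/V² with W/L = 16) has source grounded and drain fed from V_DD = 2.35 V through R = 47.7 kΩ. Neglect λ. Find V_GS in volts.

With gate tied to drain, V_GS = V_DS ≥ V_GS − V_th, so the device is in saturation.
k_n = μ_nC_ox · (W/L) = 6.496 mA/V².
KCL at the drain: ½ k_n (V_GS − V_th)² = (V_DD − V_GS)/R.
Let x = V_GS − 0.39. Then 155 x² + x − 1.96 = 0, giving x = 0.109 V (positive root), so V_GS = 0.499 V.
I_D = (V_DD − V_GS)/R = (2.35 − 0.499) / 47.7 = 0.0388 mA.

V_GS = 0.499 V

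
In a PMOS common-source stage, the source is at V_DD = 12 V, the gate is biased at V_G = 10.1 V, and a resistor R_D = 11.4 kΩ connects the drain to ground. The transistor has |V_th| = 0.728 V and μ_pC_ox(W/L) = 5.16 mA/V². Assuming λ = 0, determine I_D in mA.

V_SG = V_DD − V_G = 12 − 10.1 = 1.9 V, so V_ov = 1.9 − 0.728 = 1.17 V.
Assume saturation: I_D = ½ k_p V_ov² = 0.5 × 5.16 × 1.17² = 3.54 mA, giving V_SD = V_DD − I_D R_D = 12 − 3.54 × 11.4 = -28.4 V.
But -28.4 V < V_ov = 1.17 V, so the device is actually in triode.
In triode I_D = k_p[V_ov V_SD − ½ V_SD²] and I_D = (V_DD − V_SD)/R_D. Equating: 29.4 V_SD² − 69.94 V_SD + 12 = 0, giving V_SD = 0.186 V (the root below V_ov).
I_D = (12 − 0.186) / 11.4 = 1.04 mA.

I_D = 1.04 mA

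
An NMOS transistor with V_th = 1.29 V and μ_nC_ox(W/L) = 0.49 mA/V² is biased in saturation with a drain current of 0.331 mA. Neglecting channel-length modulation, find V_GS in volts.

V_GS = 2.45 V

In saturation I_D = ½ k_n (V_GS − V_th)², so V_GS − V_th = √(2 I_D / k_n) = √(2 × 0.331 / 0.49) = 1.16 V.
V_GS = 1.29 + 1.16 = 2.45 V.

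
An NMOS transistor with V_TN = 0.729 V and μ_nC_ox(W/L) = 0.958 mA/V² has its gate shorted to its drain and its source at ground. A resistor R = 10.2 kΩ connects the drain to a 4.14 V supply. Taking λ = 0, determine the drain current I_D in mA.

With gate tied to drain, V_GS = V_DS ≥ V_GS − V_TN, so the device is in saturation.
KCL at the drain: ½ k_n (V_GS − V_TN)² = (V_DD − V_GS)/R.
Let x = V_GS − 0.729. Then 4.89 x² + x − 3.411 = 0, giving x = 0.739 V (positive root), so V_GS = 1.47 V.
I_D = (V_DD − V_GS)/R = (4.14 − 1.47) / 10.2 = 0.262 mA.

I_D = 0.262 mA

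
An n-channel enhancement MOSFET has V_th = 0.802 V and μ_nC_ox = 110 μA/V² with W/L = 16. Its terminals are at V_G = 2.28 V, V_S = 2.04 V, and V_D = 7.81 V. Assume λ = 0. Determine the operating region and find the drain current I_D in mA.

V_GS = V_G − V_S = 2.28 − 2.04 = 0.24 V; V_DS = V_D − V_S = 7.81 − 2.04 = 5.77 V.
V_GS = 0.24 V < V_th = 0.802 V, so the transistor is in cutoff.

Cutoff; I_D = 0 mA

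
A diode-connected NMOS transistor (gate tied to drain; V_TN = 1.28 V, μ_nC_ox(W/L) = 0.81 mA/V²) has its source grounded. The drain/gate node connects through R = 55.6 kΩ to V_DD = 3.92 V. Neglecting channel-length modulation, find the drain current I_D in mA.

I_D = 0.0417 mA

With gate tied to drain, V_GS = V_DS ≥ V_GS − V_TN, so the device is in saturation.
KCL at the drain: ½ k_n (V_GS − V_TN)² = (V_DD − V_GS)/R.
Let x = V_GS − 1.28. Then 22.5 x² + x − 2.64 = 0, giving x = 0.321 V (positive root), so V_GS = 1.6 V.
I_D = (V_DD − V_GS)/R = (3.92 − 1.6) / 55.6 = 0.0417 mA.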